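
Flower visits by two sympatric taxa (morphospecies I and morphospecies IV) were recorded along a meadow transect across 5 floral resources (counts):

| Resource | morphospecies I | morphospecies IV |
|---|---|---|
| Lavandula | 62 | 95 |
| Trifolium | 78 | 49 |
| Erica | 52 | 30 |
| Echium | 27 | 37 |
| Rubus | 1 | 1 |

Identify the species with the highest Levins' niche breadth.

Proportions for morphospecies I (n=220): 62/220=0.2818, 78/220=0.3545, 52/220=0.2364, 27/220=0.1227, 1/220=0.0045
Proportions for morphospecies IV (n=212): 95/212=0.4481, 49/212=0.2311, 30/212=0.1415, 37/212=0.1745, 1/212=0.0047
Σp_Iᵢ² = 0.2818² + 0.3545² + 0.2364² + 0.1227² + 0.0045² = 0.079411 + 0.125670 + 0.055885 + 0.015055 + 0.000020 = 0.276041
B_I = 1 / 0.276041 = 3.6227
Σp_IVᵢ² = 0.4481² + 0.2311² + 0.1415² + 0.1745² + 0.0047² = 0.200794 + 0.053407 + 0.020022 + 0.030450 + 0.000022 = 0.304695
B_IV = 1 / 0.304695 = 3.2820
Highest B → broadest niche (most generalist): morphospecies I (B = 3.62).

morphospecies I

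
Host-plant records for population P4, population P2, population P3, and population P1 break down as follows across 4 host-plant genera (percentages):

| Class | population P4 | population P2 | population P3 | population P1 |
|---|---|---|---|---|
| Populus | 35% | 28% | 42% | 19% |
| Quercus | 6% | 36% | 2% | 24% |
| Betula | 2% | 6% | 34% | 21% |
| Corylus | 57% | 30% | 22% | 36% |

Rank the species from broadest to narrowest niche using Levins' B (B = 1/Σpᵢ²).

population P1 > population P2 > population P3 > population P4

Convert percentages to proportions (divide by 100).
Σp_P4ᵢ² = 0.35² + 0.06² + 0.02² + 0.57² = 0.1225 + 0.0036 + 0.0004 + 0.3249 = 0.4514
B_P4 = 1 / 0.4514 = 2.2153
Σp_P2ᵢ² = 0.28² + 0.36² + 0.06² + 0.30² = 0.0784 + 0.1296 + 0.0036 + 0.0900 = 0.3016
B_P2 = 1 / 0.3016 = 3.3156
Σp_P3ᵢ² = 0.42² + 0.02² + 0.34² + 0.22² = 0.1764 + 0.0004 + 0.1156 + 0.0484 = 0.3408
B_P3 = 1 / 0.3408 = 2.9343
Σp_P1ᵢ² = 0.19² + 0.24² + 0.21² + 0.36² = 0.0361 + 0.0576 + 0.0441 + 0.1296 = 0.2674
B_P1 = 1 / 0.2674 = 3.7397
Ranking by B (broadest → narrowest): population P1 (3.74) > population P2 (3.32) > population P3 (2.93) > population P4 (2.22)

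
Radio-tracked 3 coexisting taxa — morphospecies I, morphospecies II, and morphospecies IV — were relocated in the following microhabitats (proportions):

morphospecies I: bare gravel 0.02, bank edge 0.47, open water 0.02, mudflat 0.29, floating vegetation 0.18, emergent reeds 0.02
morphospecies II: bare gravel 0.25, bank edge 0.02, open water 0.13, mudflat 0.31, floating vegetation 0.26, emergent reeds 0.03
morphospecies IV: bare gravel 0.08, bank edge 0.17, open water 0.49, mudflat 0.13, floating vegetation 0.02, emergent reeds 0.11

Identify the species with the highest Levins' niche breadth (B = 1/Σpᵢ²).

Σp_Iᵢ² = 0.02² + 0.47² + 0.02² + 0.29² + 0.18² + 0.02² = 0.0004 + 0.2209 + 0.0004 + 0.0841 + 0.0324 + 0.0004 = 0.3386
B_I = 1 / 0.3386 = 2.9533
Σp_IIᵢ² = 0.25² + 0.02² + 0.13² + 0.31² + 0.26² + 0.03² = 0.0625 + 0.0004 + 0.0169 + 0.0961 + 0.0676 + 0.0009 = 0.2444
B_II = 1 / 0.2444 = 4.0917
Σp_IVᵢ² = 0.08² + 0.17² + 0.49² + 0.13² + 0.02² + 0.11² = 0.0064 + 0.0289 + 0.2401 + 0.0169 + 0.0004 + 0.0121 = 0.3048
B_IV = 1 / 0.3048 = 3.2808
Highest B → broadest niche (most generalist): morphospecies II (B = 4.09).

morphospecies II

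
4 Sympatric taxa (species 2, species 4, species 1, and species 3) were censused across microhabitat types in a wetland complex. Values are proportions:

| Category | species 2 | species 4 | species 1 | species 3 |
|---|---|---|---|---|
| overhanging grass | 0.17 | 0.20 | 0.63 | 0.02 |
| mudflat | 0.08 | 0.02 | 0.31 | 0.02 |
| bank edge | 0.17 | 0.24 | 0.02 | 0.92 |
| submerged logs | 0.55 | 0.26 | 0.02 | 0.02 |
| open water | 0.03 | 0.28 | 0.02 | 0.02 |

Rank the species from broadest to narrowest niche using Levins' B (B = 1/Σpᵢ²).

Σp_2ᵢ² = 0.17² + 0.08² + 0.17² + 0.55² + 0.03² = 0.0289 + 0.0064 + 0.0289 + 0.3025 + 0.0009 = 0.3676
B_2 = 1 / 0.3676 = 2.7203
Σp_4ᵢ² = 0.20² + 0.02² + 0.24² + 0.26² + 0.28² = 0.0400 + 0.0004 + 0.0576 + 0.0676 + 0.0784 = 0.2440
B_4 = 1 / 0.2440 = 4.0984
Σp_1ᵢ² = 0.63² + 0.31² + 0.02² + 0.02² + 0.02² = 0.3969 + 0.0961 + 0.0004 + 0.0004 + 0.0004 = 0.4942
B_1 = 1 / 0.4942 = 2.0235
Σp_3ᵢ² = 0.02² + 0.02² + 0.92² + 0.02² + 0.02² = 0.0004 + 0.0004 + 0.8464 + 0.0004 + 0.0004 = 0.8480
B_3 = 1 / 0.8480 = 1.1792
Ranking by B (broadest → narrowest): species 4 (4.10) > species 2 (2.72) > species 1 (2.02) > species 3 (1.18)

species 4 > species 2 > species 1 > species 3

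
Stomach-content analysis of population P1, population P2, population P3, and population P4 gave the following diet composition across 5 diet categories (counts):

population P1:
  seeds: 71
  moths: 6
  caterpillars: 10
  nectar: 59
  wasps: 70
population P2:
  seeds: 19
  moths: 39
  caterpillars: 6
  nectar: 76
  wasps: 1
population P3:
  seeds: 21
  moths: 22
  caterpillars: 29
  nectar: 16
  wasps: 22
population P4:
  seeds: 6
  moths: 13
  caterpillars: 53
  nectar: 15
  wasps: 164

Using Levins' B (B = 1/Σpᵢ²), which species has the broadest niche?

population P3

Proportions for population P1 (n=216): 71/216=0.3287, 6/216=0.0278, 10/216=0.0463, 59/216=0.2731, 70/216=0.3241
Proportions for population P2 (n=141): 19/141=0.1348, 39/141=0.2766, 6/141=0.0426, 76/141=0.5390, 1/141=0.0071
Proportions for population P3 (n=110): 21/110=0.1909, 22/110=0.2000, 29/110=0.2636, 16/110=0.1455, 22/110=0.2000
Proportions for population P4 (n=251): 6/251=0.0239, 13/251=0.0518, 53/251=0.2112, 15/251=0.0598, 164/251=0.6534
Σp_P1ᵢ² = 0.3287² + 0.0278² + 0.0463² + 0.2731² + 0.3241² = 0.108044 + 0.000773 + 0.002144 + 0.074584 + 0.105041 = 0.290586
B_P1 = 1 / 0.290586 = 3.4413
Σp_P2ᵢ² = 0.1348² + 0.2766² + 0.0426² + 0.5390² + 0.0071² = 0.018171 + 0.076508 + 0.001815 + 0.290521 + 0.000050 = 0.387065
B_P2 = 1 / 0.387065 = 2.5835
Σp_P3ᵢ² = 0.1909² + 0.2000² + 0.2636² + 0.1455² + 0.2000² = 0.036443 + 0.040000 + 0.069485 + 0.021170 + 0.040000 = 0.207098
B_P3 = 1 / 0.207098 = 4.8286
Σp_P4ᵢ² = 0.0239² + 0.0518² + 0.2112² + 0.0598² + 0.6534² = 0.000571 + 0.002683 + 0.044605 + 0.003576 + 0.426932 = 0.478367
B_P4 = 1 / 0.478367 = 2.0904
Highest B → broadest niche (most generalist): population P3 (B = 4.83).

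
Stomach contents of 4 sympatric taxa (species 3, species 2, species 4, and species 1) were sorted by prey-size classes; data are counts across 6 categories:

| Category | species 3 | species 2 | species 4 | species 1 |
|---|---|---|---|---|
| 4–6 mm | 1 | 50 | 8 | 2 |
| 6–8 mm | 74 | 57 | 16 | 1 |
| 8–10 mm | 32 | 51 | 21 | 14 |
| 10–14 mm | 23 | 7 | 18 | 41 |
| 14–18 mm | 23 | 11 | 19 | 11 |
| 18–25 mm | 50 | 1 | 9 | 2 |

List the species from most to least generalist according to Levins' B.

Proportions for species 3 (n=203): 1/203=0.0049, 74/203=0.3645, 32/203=0.1576, 23/203=0.1133, 23/203=0.1133, 50/203=0.2463
Proportions for species 2 (n=177): 50/177=0.2825, 57/177=0.3220, 51/177=0.2881, 7/177=0.0395, 11/177=0.0621, 1/177=0.0056
Proportions for species 4 (n=91): 8/91=0.0879, 16/91=0.1758, 21/91=0.2308, 18/91=0.1978, 19/91=0.2088, 9/91=0.0989
Proportions for species 1 (n=71): 2/71=0.0282, 1/71=0.0141, 14/71=0.1972, 41/71=0.5775, 11/71=0.1549, 2/71=0.0282
Σp_3ᵢ² = 0.0049² + 0.3645² + 0.1576² + 0.1133² + 0.1133² + 0.2463² = 0.000024 + 0.132860 + 0.024838 + 0.012837 + 0.012837 + 0.060664 = 0.244060
B_3 = 1 / 0.244060 = 4.0974
Σp_2ᵢ² = 0.2825² + 0.3220² + 0.2881² + 0.0395² + 0.0621² + 0.0056² = 0.079806 + 0.103684 + 0.083002 + 0.001560 + 0.003856 + 0.000031 = 0.271939
B_2 = 1 / 0.271939 = 3.6773
Σp_4ᵢ² = 0.0879² + 0.1758² + 0.2308² + 0.1978² + 0.2088² + 0.0989² = 0.007726 + 0.030906 + 0.053269 + 0.039125 + 0.043597 + 0.009781 = 0.184404
B_4 = 1 / 0.184404 = 5.4229
Σp_1ᵢ² = 0.0282² + 0.0141² + 0.1972² + 0.5775² + 0.1549² + 0.0282² = 0.000795 + 0.000199 + 0.038888 + 0.333506 + 0.023994 + 0.000795 = 0.398177
B_1 = 1 / 0.398177 = 2.5114
Ranking by B (broadest → narrowest): species 4 (5.42) > species 3 (4.10) > species 2 (3.68) > species 1 (2.51)

species 4 > species 3 > species 2 > species 1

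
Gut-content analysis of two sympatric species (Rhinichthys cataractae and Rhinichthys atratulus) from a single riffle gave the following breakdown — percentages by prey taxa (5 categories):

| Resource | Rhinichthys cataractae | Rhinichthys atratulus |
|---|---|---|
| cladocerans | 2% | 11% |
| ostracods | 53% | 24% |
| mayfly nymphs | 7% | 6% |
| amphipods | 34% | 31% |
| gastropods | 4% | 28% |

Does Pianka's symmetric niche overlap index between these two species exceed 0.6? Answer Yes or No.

Convert percentages to proportions (divide by 100).
Σ p₁ᵢp₂ᵢ = 0.0022 + 0.1272 + 0.0042 + 0.1054 + 0.0112 = 0.2502
Σp_1ᵢ² = 0.02² + 0.53² + 0.07² + 0.34² + 0.04² = 0.0004 + 0.2809 + 0.0049 + 0.1156 + 0.0016 = 0.4034
Σp_2ᵢ² = 0.11² + 0.24² + 0.06² + 0.31² + 0.28² = 0.0121 + 0.0576 + 0.0036 + 0.0961 + 0.0784 = 0.2478
O = 0.2502 / √(0.4034 × 0.2478) = 0.2502 / 0.31617 = 0.7913
O = 0.7913 > 0.6 → Yes.

Yes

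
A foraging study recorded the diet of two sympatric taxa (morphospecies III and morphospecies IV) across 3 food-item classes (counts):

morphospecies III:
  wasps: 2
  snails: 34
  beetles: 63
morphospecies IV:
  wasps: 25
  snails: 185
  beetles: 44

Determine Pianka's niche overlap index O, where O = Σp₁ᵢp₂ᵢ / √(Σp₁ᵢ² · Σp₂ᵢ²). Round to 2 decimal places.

Proportions for morphospecies III (n=99): 2/99=0.0202, 34/99=0.3434, 63/99=0.6364
Proportions for morphospecies IV (n=254): 25/254=0.0984, 185/254=0.7283, 44/254=0.1732
Σ p₁ᵢp₂ᵢ = 0.001988 + 0.250098 + 0.110224 = 0.362310
Σp_1ᵢ² = 0.0202² + 0.3434² + 0.6364² = 0.000408 + 0.117924 + 0.405005 = 0.523337
Σp_2ᵢ² = 0.0984² + 0.7283² + 0.1732² = 0.009683 + 0.530421 + 0.029998 = 0.570102
O = 0.362310 / √(0.523337 × 0.570102) = 0.362310 / 0.5462193 = 0.6633

0.66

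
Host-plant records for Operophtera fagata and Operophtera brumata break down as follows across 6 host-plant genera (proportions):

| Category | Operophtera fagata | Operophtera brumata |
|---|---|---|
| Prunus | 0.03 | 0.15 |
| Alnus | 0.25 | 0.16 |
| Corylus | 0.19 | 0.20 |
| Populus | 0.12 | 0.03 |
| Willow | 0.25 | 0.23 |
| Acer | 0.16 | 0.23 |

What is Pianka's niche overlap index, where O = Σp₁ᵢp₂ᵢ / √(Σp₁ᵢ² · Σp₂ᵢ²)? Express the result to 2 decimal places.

Σ p₁ᵢp₂ᵢ = 0.0045 + 0.0400 + 0.0380 + 0.0036 + 0.0575 + 0.0368 = 0.1804
Σp_1ᵢ² = 0.03² + 0.25² + 0.19² + 0.12² + 0.25² + 0.16² = 0.0009 + 0.0625 + 0.0361 + 0.0144 + 0.0625 + 0.0256 = 0.2020
Σp_2ᵢ² = 0.15² + 0.16² + 0.20² + 0.03² + 0.23² + 0.23² = 0.0225 + 0.0256 + 0.0400 + 0.0009 + 0.0529 + 0.0529 = 0.1948
O = 0.1804 / √(0.2020 × 0.1948) = 0.1804 / 0.19837 = 0.9094

0.91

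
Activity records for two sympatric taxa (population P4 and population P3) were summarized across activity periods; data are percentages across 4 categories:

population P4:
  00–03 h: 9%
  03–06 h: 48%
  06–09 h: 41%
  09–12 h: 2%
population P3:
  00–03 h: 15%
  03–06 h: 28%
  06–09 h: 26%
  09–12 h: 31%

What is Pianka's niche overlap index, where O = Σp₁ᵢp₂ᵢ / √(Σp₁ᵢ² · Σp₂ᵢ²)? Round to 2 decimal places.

0.79

Convert percentages to proportions (divide by 100).
Σ p₁ᵢp₂ᵢ = 0.0135 + 0.1344 + 0.1066 + 0.0062 = 0.2607
Σp_1ᵢ² = 0.09² + 0.48² + 0.41² + 0.02² = 0.0081 + 0.2304 + 0.1681 + 0.0004 = 0.4070
Σp_2ᵢ² = 0.15² + 0.28² + 0.26² + 0.31² = 0.0225 + 0.0784 + 0.0676 + 0.0961 = 0.2646
O = 0.2607 / √(0.4070 × 0.2646) = 0.2607 / 0.32816 = 0.7944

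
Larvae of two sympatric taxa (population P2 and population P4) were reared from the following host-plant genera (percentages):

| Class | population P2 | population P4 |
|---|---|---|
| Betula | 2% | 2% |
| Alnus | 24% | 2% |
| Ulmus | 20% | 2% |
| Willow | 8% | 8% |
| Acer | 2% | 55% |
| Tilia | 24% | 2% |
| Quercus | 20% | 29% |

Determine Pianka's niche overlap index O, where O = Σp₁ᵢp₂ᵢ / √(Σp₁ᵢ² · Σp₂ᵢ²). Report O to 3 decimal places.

Convert percentages to proportions (divide by 100).
Σ p₁ᵢp₂ᵢ = 0.0004 + 0.0048 + 0.0040 + 0.0064 + 0.0110 + 0.0048 + 0.0580 = 0.0894
Σp_1ᵢ² = 0.02² + 0.24² + 0.20² + 0.08² + 0.02² + 0.24² + 0.20² = 0.0004 + 0.0576 + 0.0400 + 0.0064 + 0.0004 + 0.0576 + 0.0400 = 0.2024
Σp_2ᵢ² = 0.02² + 0.02² + 0.02² + 0.08² + 0.55² + 0.02² + 0.29² = 0.0004 + 0.0004 + 0.0004 + 0.0064 + 0.3025 + 0.0004 + 0.0841 = 0.3946
O = 0.0894 / √(0.2024 × 0.3946) = 0.0894 / 0.282608 = 0.31634

0.316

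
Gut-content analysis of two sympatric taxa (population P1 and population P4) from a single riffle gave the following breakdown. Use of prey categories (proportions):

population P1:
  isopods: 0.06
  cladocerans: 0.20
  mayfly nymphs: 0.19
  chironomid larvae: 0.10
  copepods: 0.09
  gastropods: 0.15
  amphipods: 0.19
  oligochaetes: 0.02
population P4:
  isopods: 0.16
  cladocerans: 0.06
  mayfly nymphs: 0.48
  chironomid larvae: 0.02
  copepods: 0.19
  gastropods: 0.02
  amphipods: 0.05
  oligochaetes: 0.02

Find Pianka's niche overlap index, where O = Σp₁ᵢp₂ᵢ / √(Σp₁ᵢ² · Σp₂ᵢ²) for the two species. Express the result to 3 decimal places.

Σ p₁ᵢp₂ᵢ = 0.0096 + 0.0120 + 0.0912 + 0.0020 + 0.0171 + 0.0030 + 0.0095 + 0.0004 = 0.1448
Σp_1ᵢ² = 0.06² + 0.20² + 0.19² + 0.10² + 0.09² + 0.15² + 0.19² + 0.02² = 0.0036 + 0.0400 + 0.0361 + 0.0100 + 0.0081 + 0.0225 + 0.0361 + 0.0004 = 0.1568
Σp_2ᵢ² = 0.16² + 0.06² + 0.48² + 0.02² + 0.19² + 0.02² + 0.05² + 0.02² = 0.0256 + 0.0036 + 0.2304 + 0.0004 + 0.0361 + 0.0004 + 0.0025 + 0.0004 = 0.2994
O = 0.1448 / √(0.1568 × 0.2994) = 0.1448 / 0.216670 = 0.66830

0.668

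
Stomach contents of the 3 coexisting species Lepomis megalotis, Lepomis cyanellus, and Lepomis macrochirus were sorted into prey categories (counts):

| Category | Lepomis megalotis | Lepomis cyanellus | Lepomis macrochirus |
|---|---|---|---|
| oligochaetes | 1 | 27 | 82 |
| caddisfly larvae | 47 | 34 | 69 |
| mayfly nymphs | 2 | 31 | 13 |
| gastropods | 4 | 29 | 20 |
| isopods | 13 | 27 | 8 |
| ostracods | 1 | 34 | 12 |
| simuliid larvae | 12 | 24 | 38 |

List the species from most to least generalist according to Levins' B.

Lepomis cyanellus > Lepomis macrochirus > Lepomis megalotis

Proportions for Lepomis megalotis (n=80): 1/80=0.0125, 47/80=0.5875, 2/80=0.0250, 4/80=0.0500, 13/80=0.1625, 1/80=0.0125, 12/80=0.1500
Proportions for Lepomis cyanellus (n=206): 27/206=0.1311, 34/206=0.1650, 31/206=0.1505, 29/206=0.1408, 27/206=0.1311, 34/206=0.1650, 24/206=0.1165
Proportions for Lepomis macrochirus (n=242): 82/242=0.3388, 69/242=0.2851, 13/242=0.0537, 20/242=0.0826, 8/242=0.0331, 12/242=0.0496, 38/242=0.1570
Σp_megaᵢ² = 0.0125² + 0.5875² + 0.0250² + 0.0500² + 0.1625² + 0.0125² + 0.1500² = 0.000156 + 0.345156 + 0.000625 + 0.002500 + 0.026406 + 0.000156 + 0.022500 = 0.397499
B_mega = 1 / 0.397499 = 2.5157
Σp_cyanᵢ² = 0.1311² + 0.1650² + 0.1505² + 0.1408² + 0.1311² + 0.1650² + 0.1165² = 0.017187 + 0.027225 + 0.022650 + 0.019825 + 0.017187 + 0.027225 + 0.013572 = 0.144871
B_cyan = 1 / 0.144871 = 6.9027
Σp_macrᵢ² = 0.3388² + 0.2851² + 0.0537² + 0.0826² + 0.0331² + 0.0496² + 0.1570² = 0.114785 + 0.081282 + 0.002884 + 0.006823 + 0.001096 + 0.002460 + 0.024649 = 0.233979
B_macr = 1 / 0.233979 = 4.2739
Ranking by B (broadest → narrowest): Lepomis cyanellus (6.90) > Lepomis macrochirus (4.27) > Lepomis megalotis (2.52)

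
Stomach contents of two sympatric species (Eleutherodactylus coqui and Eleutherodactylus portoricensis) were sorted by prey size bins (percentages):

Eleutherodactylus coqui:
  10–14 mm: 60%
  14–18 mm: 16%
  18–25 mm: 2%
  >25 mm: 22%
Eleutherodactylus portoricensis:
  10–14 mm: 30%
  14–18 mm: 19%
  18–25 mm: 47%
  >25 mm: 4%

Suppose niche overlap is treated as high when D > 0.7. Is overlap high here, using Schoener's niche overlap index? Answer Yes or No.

Convert percentages to proportions (divide by 100).
Σ|p₁ᵢ − p₂ᵢ| = 0.30 + 0.03 + 0.45 + 0.18 = 0.96
D = 1 − ½ × 0.96 = 1 − 0.480 = 0.5200
D = 0.5200 < 0.7 → No.

No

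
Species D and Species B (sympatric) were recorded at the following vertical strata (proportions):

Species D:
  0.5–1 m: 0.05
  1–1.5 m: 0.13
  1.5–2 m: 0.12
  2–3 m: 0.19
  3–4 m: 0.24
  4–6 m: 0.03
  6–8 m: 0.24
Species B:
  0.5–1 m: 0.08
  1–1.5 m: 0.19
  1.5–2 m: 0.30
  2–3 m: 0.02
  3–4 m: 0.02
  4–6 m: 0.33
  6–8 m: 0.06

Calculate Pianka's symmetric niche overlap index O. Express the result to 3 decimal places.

0.456

Σ p₁ᵢp₂ᵢ = 0.0040 + 0.0247 + 0.0360 + 0.0038 + 0.0048 + 0.0099 + 0.0144 = 0.0976
Σp_1ᵢ² = 0.05² + 0.13² + 0.12² + 0.19² + 0.24² + 0.03² + 0.24² = 0.0025 + 0.0169 + 0.0144 + 0.0361 + 0.0576 + 0.0009 + 0.0576 = 0.1860
Σp_2ᵢ² = 0.08² + 0.19² + 0.30² + 0.02² + 0.02² + 0.33² + 0.06² = 0.0064 + 0.0361 + 0.0900 + 0.0004 + 0.0004 + 0.1089 + 0.0036 = 0.2458
O = 0.0976 / √(0.1860 × 0.2458) = 0.0976 / 0.213820 = 0.45646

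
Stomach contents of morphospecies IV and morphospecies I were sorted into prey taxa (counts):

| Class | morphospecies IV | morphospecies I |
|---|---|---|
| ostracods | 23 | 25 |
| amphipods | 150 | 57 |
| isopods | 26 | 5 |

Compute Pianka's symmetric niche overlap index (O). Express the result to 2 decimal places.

0.96

Proportions for morphospecies IV (n=199): 23/199=0.1156, 150/199=0.7538, 26/199=0.1307
Proportions for morphospecies I (n=87): 25/87=0.2874, 57/87=0.6552, 5/87=0.0575
Σ p₁ᵢp₂ᵢ = 0.033223 + 0.493890 + 0.007515 = 0.534628
Σp_1ᵢ² = 0.1156² + 0.7538² + 0.1307² = 0.013363 + 0.568214 + 0.017082 = 0.598659
Σp_2ᵢ² = 0.2874² + 0.6552² + 0.0575² = 0.082599 + 0.429287 + 0.003306 = 0.515192
O = 0.534628 / √(0.598659 × 0.515192) = 0.534628 / 0.5553596 = 0.9627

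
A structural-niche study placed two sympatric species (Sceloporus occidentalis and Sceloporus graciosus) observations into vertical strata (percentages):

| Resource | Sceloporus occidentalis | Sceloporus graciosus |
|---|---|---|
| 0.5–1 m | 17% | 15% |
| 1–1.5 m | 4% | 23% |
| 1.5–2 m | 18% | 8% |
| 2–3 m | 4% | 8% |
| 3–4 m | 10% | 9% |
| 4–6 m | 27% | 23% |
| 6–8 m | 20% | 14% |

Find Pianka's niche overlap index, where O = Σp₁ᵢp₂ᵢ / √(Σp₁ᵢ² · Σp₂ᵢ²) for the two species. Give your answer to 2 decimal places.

Convert percentages to proportions (divide by 100).
Σ p₁ᵢp₂ᵢ = 0.0255 + 0.0092 + 0.0144 + 0.0032 + 0.0090 + 0.0621 + 0.0280 = 0.1514
Σp_1ᵢ² = 0.17² + 0.04² + 0.18² + 0.04² + 0.10² + 0.27² + 0.20² = 0.0289 + 0.0016 + 0.0324 + 0.0016 + 0.0100 + 0.0729 + 0.0400 = 0.1874
Σp_2ᵢ² = 0.15² + 0.23² + 0.08² + 0.08² + 0.09² + 0.23² + 0.14² = 0.0225 + 0.0529 + 0.0064 + 0.0064 + 0.0081 + 0.0529 + 0.0196 = 0.1688
O = 0.1514 / √(0.1874 × 0.1688) = 0.1514 / 0.17786 = 0.8512

0.85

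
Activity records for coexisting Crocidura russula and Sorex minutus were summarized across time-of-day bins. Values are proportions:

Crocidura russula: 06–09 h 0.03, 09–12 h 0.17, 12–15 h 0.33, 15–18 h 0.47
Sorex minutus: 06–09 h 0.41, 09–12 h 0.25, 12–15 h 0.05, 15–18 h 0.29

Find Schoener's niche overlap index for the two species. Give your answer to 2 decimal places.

Σ|p₁ᵢ − p₂ᵢ| = 0.38 + 0.08 + 0.28 + 0.18 = 0.92
D = 1 − ½ × 0.92 = 1 − 0.460 = 0.5400

0.54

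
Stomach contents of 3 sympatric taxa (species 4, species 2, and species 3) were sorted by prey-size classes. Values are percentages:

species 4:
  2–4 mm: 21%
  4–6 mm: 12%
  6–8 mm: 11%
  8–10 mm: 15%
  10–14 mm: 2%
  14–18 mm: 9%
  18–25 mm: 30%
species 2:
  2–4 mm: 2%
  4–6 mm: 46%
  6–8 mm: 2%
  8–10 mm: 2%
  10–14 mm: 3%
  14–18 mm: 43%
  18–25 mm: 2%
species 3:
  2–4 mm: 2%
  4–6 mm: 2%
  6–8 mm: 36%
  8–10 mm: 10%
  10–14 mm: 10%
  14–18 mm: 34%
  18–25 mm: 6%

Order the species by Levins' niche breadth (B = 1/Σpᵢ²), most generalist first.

Convert percentages to proportions (divide by 100).
Σp_4ᵢ² = 0.21² + 0.12² + 0.11² + 0.15² + 0.02² + 0.09² + 0.30² = 0.0441 + 0.0144 + 0.0121 + 0.0225 + 0.0004 + 0.0081 + 0.0900 = 0.1916
B_4 = 1 / 0.1916 = 5.2192
Σp_2ᵢ² = 0.02² + 0.46² + 0.02² + 0.02² + 0.03² + 0.43² + 0.02² = 0.0004 + 0.2116 + 0.0004 + 0.0004 + 0.0009 + 0.1849 + 0.0004 = 0.3990
B_2 = 1 / 0.3990 = 2.5063
Σp_3ᵢ² = 0.02² + 0.02² + 0.36² + 0.10² + 0.10² + 0.34² + 0.06² = 0.0004 + 0.0004 + 0.1296 + 0.0100 + 0.0100 + 0.1156 + 0.0036 = 0.2696
B_3 = 1 / 0.2696 = 3.7092
Ranking by B (broadest → narrowest): species 4 (5.22) > species 3 (3.71) > species 2 (2.51)

species 4 > species 3 > species 2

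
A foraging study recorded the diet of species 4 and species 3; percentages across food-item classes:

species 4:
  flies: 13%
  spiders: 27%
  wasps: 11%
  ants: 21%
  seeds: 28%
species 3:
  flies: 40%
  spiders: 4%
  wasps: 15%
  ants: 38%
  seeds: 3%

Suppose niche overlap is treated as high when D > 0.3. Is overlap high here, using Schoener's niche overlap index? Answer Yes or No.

Convert percentages to proportions (divide by 100).
Σ|p₁ᵢ − p₂ᵢ| = 0.27 + 0.23 + 0.04 + 0.17 + 0.25 = 0.96
D = 1 − ½ × 0.96 = 1 − 0.480 = 0.5200
D = 0.5200 > 0.3 → Yes.

Yes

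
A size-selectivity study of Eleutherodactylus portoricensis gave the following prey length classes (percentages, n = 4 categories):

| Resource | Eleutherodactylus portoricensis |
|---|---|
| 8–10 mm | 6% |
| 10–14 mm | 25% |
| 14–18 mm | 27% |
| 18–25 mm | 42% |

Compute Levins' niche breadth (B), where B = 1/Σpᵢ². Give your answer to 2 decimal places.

3.17

Convert percentages to proportions (divide by 100).
Σpᵢ² = 0.06² + 0.25² + 0.27² + 0.42² = 0.0036 + 0.0625 + 0.0729 + 0.1764 = 0.3154
B = 1 / 0.3154 = 3.1706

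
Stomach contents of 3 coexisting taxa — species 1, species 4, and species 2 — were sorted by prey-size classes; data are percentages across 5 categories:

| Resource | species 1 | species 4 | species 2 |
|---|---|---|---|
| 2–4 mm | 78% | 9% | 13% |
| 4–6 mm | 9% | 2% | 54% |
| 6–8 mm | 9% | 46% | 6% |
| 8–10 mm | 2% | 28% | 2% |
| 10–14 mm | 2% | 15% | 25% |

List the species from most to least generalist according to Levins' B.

species 4 > species 2 > species 1

Convert percentages to proportions (divide by 100).
Σp_1ᵢ² = 0.78² + 0.09² + 0.09² + 0.02² + 0.02² = 0.6084 + 0.0081 + 0.0081 + 0.0004 + 0.0004 = 0.6254
B_1 = 1 / 0.6254 = 1.5990
Σp_4ᵢ² = 0.09² + 0.02² + 0.46² + 0.28² + 0.15² = 0.0081 + 0.0004 + 0.2116 + 0.0784 + 0.0225 = 0.3210
B_4 = 1 / 0.3210 = 3.1153
Σp_2ᵢ² = 0.13² + 0.54² + 0.06² + 0.02² + 0.25² = 0.0169 + 0.2916 + 0.0036 + 0.0004 + 0.0625 = 0.3750
B_2 = 1 / 0.3750 = 2.6667
Ranking by B (broadest → narrowest): species 4 (3.12) > species 2 (2.67) > species 1 (1.60)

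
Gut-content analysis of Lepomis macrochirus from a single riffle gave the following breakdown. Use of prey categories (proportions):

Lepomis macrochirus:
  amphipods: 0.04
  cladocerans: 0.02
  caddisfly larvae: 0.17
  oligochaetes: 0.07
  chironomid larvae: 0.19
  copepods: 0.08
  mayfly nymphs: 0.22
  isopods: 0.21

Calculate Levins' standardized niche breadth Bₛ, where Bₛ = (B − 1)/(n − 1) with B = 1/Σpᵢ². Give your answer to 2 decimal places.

0.69

Σpᵢ² = 0.04² + 0.02² + 0.17² + 0.07² + 0.19² + 0.08² + 0.22² + 0.21² = 0.0016 + 0.0004 + 0.0289 + 0.0049 + 0.0361 + 0.0064 + 0.0484 + 0.0441 = 0.1708
B = 1 / 0.1708 = 5.8548
Bₛ = (B − 1)/(n − 1) = (5.8548 − 1)/(8 − 1) = 4.8548/7 = 0.6935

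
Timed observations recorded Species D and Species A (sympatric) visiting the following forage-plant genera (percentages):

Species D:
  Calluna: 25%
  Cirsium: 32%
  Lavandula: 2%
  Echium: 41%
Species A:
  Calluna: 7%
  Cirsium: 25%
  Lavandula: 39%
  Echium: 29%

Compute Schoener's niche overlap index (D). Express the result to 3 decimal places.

0.630

Convert percentages to proportions (divide by 100).
Σ|p₁ᵢ − p₂ᵢ| = 0.18 + 0.07 + 0.37 + 0.12 = 0.74
D = 1 − ½ × 0.74 = 1 − 0.370 = 0.63000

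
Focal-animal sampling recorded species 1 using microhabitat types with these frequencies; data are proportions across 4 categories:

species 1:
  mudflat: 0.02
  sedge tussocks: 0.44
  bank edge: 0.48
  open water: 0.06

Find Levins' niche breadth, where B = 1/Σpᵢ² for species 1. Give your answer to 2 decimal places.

2.34

Σpᵢ² = 0.02² + 0.44² + 0.48² + 0.06² = 0.0004 + 0.1936 + 0.2304 + 0.0036 = 0.4280
B = 1 / 0.4280 = 2.3364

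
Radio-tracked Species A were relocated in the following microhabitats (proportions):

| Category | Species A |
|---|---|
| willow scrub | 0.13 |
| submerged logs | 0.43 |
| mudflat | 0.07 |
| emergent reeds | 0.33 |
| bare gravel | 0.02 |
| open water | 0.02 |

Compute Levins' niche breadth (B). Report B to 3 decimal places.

3.161

Σpᵢ² = 0.13² + 0.43² + 0.07² + 0.33² + 0.02² + 0.02² = 0.0169 + 0.1849 + 0.0049 + 0.1089 + 0.0004 + 0.0004 = 0.3164
B = 1 / 0.3164 = 3.16056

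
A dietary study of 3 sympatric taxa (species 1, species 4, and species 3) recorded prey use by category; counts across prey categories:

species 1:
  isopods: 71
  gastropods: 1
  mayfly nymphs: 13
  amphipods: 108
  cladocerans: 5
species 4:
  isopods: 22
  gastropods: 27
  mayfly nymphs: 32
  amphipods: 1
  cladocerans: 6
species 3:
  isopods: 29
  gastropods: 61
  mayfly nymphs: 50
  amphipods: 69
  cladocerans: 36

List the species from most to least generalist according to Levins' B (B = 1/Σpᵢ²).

species 3 > species 4 > species 1

Proportions for species 1 (n=198): 71/198=0.3586, 1/198=0.0051, 13/198=0.0657, 108/198=0.5455, 5/198=0.0253
Proportions for species 4 (n=88): 22/88=0.2500, 27/88=0.3068, 32/88=0.3636, 1/88=0.0114, 6/88=0.0682
Proportions for species 3 (n=245): 29/245=0.1184, 61/245=0.2490, 50/245=0.2041, 69/245=0.2816, 36/245=0.1469
Σp_1ᵢ² = 0.3586² + 0.0051² + 0.0657² + 0.5455² + 0.0253² = 0.128594 + 0.000026 + 0.004316 + 0.297570 + 0.000640 = 0.431146
B_1 = 1 / 0.431146 = 2.3194
Σp_4ᵢ² = 0.2500² + 0.3068² + 0.3636² + 0.0114² + 0.0682² = 0.062500 + 0.094126 + 0.132205 + 0.000130 + 0.004651 = 0.293612
B_4 = 1 / 0.293612 = 3.4059
Σp_3ᵢ² = 0.1184² + 0.2490² + 0.2041² + 0.2816² + 0.1469² = 0.014019 + 0.062001 + 0.041657 + 0.079299 + 0.021580 = 0.218556
B_3 = 1 / 0.218556 = 4.5755
Ranking by B (broadest → narrowest): species 3 (4.58) > species 4 (3.41) > species 1 (2.32)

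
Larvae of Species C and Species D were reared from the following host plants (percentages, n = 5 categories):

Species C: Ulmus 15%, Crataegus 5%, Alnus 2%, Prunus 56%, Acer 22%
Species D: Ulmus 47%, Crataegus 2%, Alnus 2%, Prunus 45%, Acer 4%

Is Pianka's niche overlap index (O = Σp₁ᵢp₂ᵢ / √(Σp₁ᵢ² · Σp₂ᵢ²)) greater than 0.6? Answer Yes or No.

Convert percentages to proportions (divide by 100).
Σ p₁ᵢp₂ᵢ = 0.0705 + 0.0010 + 0.0004 + 0.2520 + 0.0088 = 0.3327
Σp_1ᵢ² = 0.15² + 0.05² + 0.02² + 0.56² + 0.22² = 0.0225 + 0.0025 + 0.0004 + 0.3136 + 0.0484 = 0.3874
Σp_2ᵢ² = 0.47² + 0.02² + 0.02² + 0.45² + 0.04² = 0.2209 + 0.0004 + 0.0004 + 0.2025 + 0.0016 = 0.4258
O = 0.3327 / √(0.3874 × 0.4258) = 0.3327 / 0.40615 = 0.8192
O = 0.8192 > 0.6 → Yes.

Yes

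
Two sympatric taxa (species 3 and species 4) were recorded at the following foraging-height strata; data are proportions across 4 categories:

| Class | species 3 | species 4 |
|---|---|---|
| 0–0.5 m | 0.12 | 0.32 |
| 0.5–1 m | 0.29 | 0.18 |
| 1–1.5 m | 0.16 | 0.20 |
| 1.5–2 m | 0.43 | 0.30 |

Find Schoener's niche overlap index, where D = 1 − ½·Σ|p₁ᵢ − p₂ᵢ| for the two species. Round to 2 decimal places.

Σ|p₁ᵢ − p₂ᵢ| = 0.20 + 0.11 + 0.04 + 0.13 = 0.48
D = 1 − ½ × 0.48 = 1 − 0.240 = 0.7600

0.76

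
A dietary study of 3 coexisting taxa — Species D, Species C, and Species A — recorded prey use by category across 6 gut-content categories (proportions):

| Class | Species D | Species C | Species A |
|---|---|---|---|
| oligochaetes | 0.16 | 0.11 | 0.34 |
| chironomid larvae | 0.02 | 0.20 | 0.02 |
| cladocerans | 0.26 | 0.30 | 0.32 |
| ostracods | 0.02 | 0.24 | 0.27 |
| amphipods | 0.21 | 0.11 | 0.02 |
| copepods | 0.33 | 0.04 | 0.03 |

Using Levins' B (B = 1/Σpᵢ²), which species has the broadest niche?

Species C

Σp_Dᵢ² = 0.16² + 0.02² + 0.26² + 0.02² + 0.21² + 0.33² = 0.0256 + 0.0004 + 0.0676 + 0.0004 + 0.0441 + 0.1089 = 0.2470
B_D = 1 / 0.2470 = 4.0486
Σp_Cᵢ² = 0.11² + 0.20² + 0.30² + 0.24² + 0.11² + 0.04² = 0.0121 + 0.0400 + 0.0900 + 0.0576 + 0.0121 + 0.0016 = 0.2134
B_C = 1 / 0.2134 = 4.6860
Σp_Aᵢ² = 0.34² + 0.02² + 0.32² + 0.27² + 0.02² + 0.03² = 0.1156 + 0.0004 + 0.1024 + 0.0729 + 0.0004 + 0.0009 = 0.2926
B_A = 1 / 0.2926 = 3.4176
Highest B → broadest niche (most generalist): Species C (B = 4.69).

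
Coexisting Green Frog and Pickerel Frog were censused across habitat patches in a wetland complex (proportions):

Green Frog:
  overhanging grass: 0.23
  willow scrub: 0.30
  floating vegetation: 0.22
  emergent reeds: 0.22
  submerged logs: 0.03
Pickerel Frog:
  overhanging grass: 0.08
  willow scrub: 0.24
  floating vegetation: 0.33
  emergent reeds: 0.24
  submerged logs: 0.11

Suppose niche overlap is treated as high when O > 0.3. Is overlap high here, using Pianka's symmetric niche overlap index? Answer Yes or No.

Yes

Σ p₁ᵢp₂ᵢ = 0.0184 + 0.0720 + 0.0726 + 0.0528 + 0.0033 = 0.2191
Σp_1ᵢ² = 0.23² + 0.30² + 0.22² + 0.22² + 0.03² = 0.0529 + 0.0900 + 0.0484 + 0.0484 + 0.0009 = 0.2406
Σp_2ᵢ² = 0.08² + 0.24² + 0.33² + 0.24² + 0.11² = 0.0064 + 0.0576 + 0.1089 + 0.0576 + 0.0121 = 0.2426
O = 0.2191 / √(0.2406 × 0.2426) = 0.2191 / 0.24160 = 0.9069
O = 0.9069 > 0.3 → Yes.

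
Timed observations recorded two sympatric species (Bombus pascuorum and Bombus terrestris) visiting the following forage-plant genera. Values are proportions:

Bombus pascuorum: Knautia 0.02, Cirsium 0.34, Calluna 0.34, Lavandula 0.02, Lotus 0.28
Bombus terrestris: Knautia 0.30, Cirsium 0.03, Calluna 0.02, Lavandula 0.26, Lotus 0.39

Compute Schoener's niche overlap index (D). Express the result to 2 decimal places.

Σ|p₁ᵢ − p₂ᵢ| = 0.28 + 0.31 + 0.32 + 0.24 + 0.11 = 1.26
D = 1 − ½ × 1.26 = 1 − 0.630 = 0.3700

0.37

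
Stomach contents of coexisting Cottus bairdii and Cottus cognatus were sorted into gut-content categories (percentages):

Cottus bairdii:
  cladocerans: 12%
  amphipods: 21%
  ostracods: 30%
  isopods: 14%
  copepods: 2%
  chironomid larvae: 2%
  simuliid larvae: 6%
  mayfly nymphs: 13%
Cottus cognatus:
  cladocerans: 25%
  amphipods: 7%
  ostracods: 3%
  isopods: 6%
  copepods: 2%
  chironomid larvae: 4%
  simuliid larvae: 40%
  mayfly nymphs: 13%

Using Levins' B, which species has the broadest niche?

Convert percentages to proportions (divide by 100).
Σp_bairᵢ² = 0.12² + 0.21² + 0.30² + 0.14² + 0.02² + 0.02² + 0.06² + 0.13² = 0.0144 + 0.0441 + 0.0900 + 0.0196 + 0.0004 + 0.0004 + 0.0036 + 0.0169 = 0.1894
B_bair = 1 / 0.1894 = 5.2798
Σp_cognᵢ² = 0.25² + 0.07² + 0.03² + 0.06² + 0.02² + 0.04² + 0.40² + 0.13² = 0.0625 + 0.0049 + 0.0009 + 0.0036 + 0.0004 + 0.0016 + 0.1600 + 0.0169 = 0.2508
B_cogn = 1 / 0.2508 = 3.9872
Highest B → broadest niche (most generalist): Cottus bairdii (B = 5.28).

Cottus bairdii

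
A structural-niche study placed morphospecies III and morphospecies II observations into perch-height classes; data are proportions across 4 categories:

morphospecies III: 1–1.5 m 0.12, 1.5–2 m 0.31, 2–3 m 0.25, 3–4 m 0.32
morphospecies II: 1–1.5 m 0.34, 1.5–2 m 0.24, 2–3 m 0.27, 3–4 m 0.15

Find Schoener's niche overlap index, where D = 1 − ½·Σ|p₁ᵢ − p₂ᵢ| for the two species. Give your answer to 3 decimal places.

Σ|p₁ᵢ − p₂ᵢ| = 0.22 + 0.07 + 0.02 + 0.17 = 0.48
D = 1 − ½ × 0.48 = 1 − 0.240 = 0.76000

0.760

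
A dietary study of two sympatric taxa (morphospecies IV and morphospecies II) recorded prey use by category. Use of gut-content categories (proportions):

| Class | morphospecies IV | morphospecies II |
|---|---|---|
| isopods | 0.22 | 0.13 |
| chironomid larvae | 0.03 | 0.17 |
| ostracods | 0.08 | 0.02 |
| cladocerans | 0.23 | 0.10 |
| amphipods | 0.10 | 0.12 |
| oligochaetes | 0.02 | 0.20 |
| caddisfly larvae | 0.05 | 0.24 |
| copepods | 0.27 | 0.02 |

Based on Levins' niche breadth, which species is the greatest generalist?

Σp_IVᵢ² = 0.22² + 0.03² + 0.08² + 0.23² + 0.10² + 0.02² + 0.05² + 0.27² = 0.0484 + 0.0009 + 0.0064 + 0.0529 + 0.0100 + 0.0004 + 0.0025 + 0.0729 = 0.1944
B_IV = 1 / 0.1944 = 5.1440
Σp_IIᵢ² = 0.13² + 0.17² + 0.02² + 0.10² + 0.12² + 0.20² + 0.24² + 0.02² = 0.0169 + 0.0289 + 0.0004 + 0.0100 + 0.0144 + 0.0400 + 0.0576 + 0.0004 = 0.1686
B_II = 1 / 0.1686 = 5.9312
Highest B → broadest niche (most generalist): morphospecies II (B = 5.93).

morphospecies II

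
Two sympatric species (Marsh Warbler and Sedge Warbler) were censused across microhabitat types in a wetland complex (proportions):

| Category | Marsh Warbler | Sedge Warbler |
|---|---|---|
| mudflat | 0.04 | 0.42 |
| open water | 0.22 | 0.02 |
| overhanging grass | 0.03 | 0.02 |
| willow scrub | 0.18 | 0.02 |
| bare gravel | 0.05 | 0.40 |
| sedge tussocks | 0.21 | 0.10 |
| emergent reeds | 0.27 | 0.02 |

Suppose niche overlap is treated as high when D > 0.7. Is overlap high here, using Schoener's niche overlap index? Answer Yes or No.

Σ|p₁ᵢ − p₂ᵢ| = 0.38 + 0.20 + 0.01 + 0.16 + 0.35 + 0.11 + 0.25 = 1.46
D = 1 − ½ × 1.46 = 1 − 0.730 = 0.2700
D = 0.2700 < 0.7 → No.

No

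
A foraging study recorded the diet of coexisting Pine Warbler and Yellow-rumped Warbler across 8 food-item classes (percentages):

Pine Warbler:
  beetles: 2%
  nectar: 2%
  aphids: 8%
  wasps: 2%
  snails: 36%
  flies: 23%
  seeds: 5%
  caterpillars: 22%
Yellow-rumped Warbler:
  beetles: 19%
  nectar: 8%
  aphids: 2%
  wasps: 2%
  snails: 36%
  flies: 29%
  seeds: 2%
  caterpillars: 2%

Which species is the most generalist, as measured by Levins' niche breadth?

Convert percentages to proportions (divide by 100).
Σp_Pineᵢ² = 0.02² + 0.02² + 0.08² + 0.02² + 0.36² + 0.23² + 0.05² + 0.22² = 0.0004 + 0.0004 + 0.0064 + 0.0004 + 0.1296 + 0.0529 + 0.0025 + 0.0484 = 0.2410
B_Pine = 1 / 0.2410 = 4.1494
Σp_Yellᵢ² = 0.19² + 0.08² + 0.02² + 0.02² + 0.36² + 0.29² + 0.02² + 0.02² = 0.0361 + 0.0064 + 0.0004 + 0.0004 + 0.1296 + 0.0841 + 0.0004 + 0.0004 = 0.2578
B_Yell = 1 / 0.2578 = 3.8790
Highest B → broadest niche (most generalist): Pine Warbler (B = 4.15).

Pine Warbler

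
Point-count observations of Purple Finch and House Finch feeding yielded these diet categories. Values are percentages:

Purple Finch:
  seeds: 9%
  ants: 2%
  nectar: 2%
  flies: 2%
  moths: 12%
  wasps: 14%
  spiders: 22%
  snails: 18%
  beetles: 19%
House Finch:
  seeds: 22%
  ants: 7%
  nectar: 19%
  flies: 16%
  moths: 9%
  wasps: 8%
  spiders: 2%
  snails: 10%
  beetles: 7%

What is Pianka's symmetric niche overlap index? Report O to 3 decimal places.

0.564

Convert percentages to proportions (divide by 100).
Σ p₁ᵢp₂ᵢ = 0.0198 + 0.0014 + 0.0038 + 0.0032 + 0.0108 + 0.0112 + 0.0044 + 0.0180 + 0.0133 = 0.0859
Σp_1ᵢ² = 0.09² + 0.02² + 0.02² + 0.02² + 0.12² + 0.14² + 0.22² + 0.18² + 0.19² = 0.0081 + 0.0004 + 0.0004 + 0.0004 + 0.0144 + 0.0196 + 0.0484 + 0.0324 + 0.0361 = 0.1602
Σp_2ᵢ² = 0.22² + 0.07² + 0.19² + 0.16² + 0.09² + 0.08² + 0.02² + 0.10² + 0.07² = 0.0484 + 0.0049 + 0.0361 + 0.0256 + 0.0081 + 0.0064 + 0.0004 + 0.0100 + 0.0049 = 0.1448
O = 0.0859 / √(0.1602 × 0.1448) = 0.0859 / 0.152305 = 0.56400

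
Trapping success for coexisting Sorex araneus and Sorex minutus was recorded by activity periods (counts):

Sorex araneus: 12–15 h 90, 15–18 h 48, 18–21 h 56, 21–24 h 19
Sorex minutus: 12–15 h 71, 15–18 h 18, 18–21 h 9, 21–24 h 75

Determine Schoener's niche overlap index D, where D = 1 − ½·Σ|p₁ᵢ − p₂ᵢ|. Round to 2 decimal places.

Proportions for Sorex araneus (n=213): 90/213=0.4225, 48/213=0.2254, 56/213=0.2629, 19/213=0.0892
Proportions for Sorex minutus (n=173): 71/173=0.4104, 18/173=0.1040, 9/173=0.0520, 75/173=0.4335
Σ|p₁ᵢ − p₂ᵢ| = 0.0121 + 0.1214 + 0.2109 + 0.3443 = 0.6887
D = 1 − ½ × 0.6887 = 1 − 0.34435 = 0.65565

0.66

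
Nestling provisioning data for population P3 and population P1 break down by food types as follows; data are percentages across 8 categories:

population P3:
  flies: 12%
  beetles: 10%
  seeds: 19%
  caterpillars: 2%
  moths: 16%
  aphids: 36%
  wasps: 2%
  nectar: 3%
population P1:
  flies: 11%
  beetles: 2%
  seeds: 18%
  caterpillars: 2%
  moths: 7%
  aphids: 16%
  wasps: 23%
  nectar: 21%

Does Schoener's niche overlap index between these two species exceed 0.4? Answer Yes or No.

Convert percentages to proportions (divide by 100).
Σ|p₁ᵢ − p₂ᵢ| = 0.01 + 0.08 + 0.01 + 0.00 + 0.09 + 0.20 + 0.21 + 0.18 = 0.78
D = 1 − ½ × 0.78 = 1 − 0.390 = 0.6100
D = 0.6100 > 0.4 → Yes.

Yes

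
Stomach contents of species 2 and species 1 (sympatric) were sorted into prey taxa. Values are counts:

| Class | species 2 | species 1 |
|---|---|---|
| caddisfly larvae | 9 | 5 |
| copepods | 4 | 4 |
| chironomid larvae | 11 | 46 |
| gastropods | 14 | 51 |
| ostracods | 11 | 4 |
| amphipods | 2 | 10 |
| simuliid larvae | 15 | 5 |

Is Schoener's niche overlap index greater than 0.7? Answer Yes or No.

No

Proportions for species 2 (n=66): 9/66=0.1364, 4/66=0.0606, 11/66=0.1667, 14/66=0.2121, 11/66=0.1667, 2/66=0.0303, 15/66=0.2273
Proportions for species 1 (n=125): 5/125=0.0400, 4/125=0.0320, 46/125=0.3680, 51/125=0.4080, 4/125=0.0320, 10/125=0.0800, 5/125=0.0400
Σ|p₁ᵢ − p₂ᵢ| = 0.0964 + 0.0286 + 0.2013 + 0.1959 + 0.1347 + 0.0497 + 0.1873 = 0.8939
D = 1 − ½ × 0.8939 = 1 − 0.44695 = 0.55305
D = 0.55305 < 0.7 → No.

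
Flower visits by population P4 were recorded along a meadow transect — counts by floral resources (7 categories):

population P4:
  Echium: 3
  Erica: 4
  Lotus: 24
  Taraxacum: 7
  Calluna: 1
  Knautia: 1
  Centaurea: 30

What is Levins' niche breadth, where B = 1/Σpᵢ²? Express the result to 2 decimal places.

3.16

Proportions for population P4 (n=70): 3/70=0.0429, 4/70=0.0571, 24/70=0.3429, 7/70=0.1000, 1/70=0.0143, 1/70=0.0143, 30/70=0.4286
Σpᵢ² = 0.0429² + 0.0571² + 0.3429² + 0.1000² + 0.0143² + 0.0143² + 0.4286² = 0.001840 + 0.003260 + 0.117580 + 0.010000 + 0.000204 + 0.000204 + 0.183698 = 0.316786
B = 1 / 0.316786 = 3.1567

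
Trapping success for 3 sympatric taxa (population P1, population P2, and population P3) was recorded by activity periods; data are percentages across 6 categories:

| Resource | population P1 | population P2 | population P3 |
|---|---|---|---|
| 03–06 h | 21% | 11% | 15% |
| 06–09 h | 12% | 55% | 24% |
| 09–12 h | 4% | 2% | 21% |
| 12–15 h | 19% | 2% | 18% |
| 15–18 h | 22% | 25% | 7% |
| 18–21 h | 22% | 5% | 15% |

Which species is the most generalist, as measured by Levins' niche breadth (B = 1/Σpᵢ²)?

population P3

Convert percentages to proportions (divide by 100).
Σp_P1ᵢ² = 0.21² + 0.12² + 0.04² + 0.19² + 0.22² + 0.22² = 0.0441 + 0.0144 + 0.0016 + 0.0361 + 0.0484 + 0.0484 = 0.1930
B_P1 = 1 / 0.1930 = 5.1813
Σp_P2ᵢ² = 0.11² + 0.55² + 0.02² + 0.02² + 0.25² + 0.05² = 0.0121 + 0.3025 + 0.0004 + 0.0004 + 0.0625 + 0.0025 = 0.3804
B_P2 = 1 / 0.3804 = 2.6288
Σp_P3ᵢ² = 0.15² + 0.24² + 0.21² + 0.18² + 0.07² + 0.15² = 0.0225 + 0.0576 + 0.0441 + 0.0324 + 0.0049 + 0.0225 = 0.1840
B_P3 = 1 / 0.1840 = 5.4348
Highest B → broadest niche (most generalist): population P3 (B = 5.43).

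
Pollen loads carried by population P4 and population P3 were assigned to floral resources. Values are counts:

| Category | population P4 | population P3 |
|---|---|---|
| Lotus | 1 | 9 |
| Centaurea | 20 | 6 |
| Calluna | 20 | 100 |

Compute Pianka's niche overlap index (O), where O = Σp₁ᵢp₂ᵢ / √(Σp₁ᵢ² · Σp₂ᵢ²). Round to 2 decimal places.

0.75

Proportions for population P4 (n=41): 1/41=0.0244, 20/41=0.4878, 20/41=0.4878
Proportions for population P3 (n=115): 9/115=0.0783, 6/115=0.0522, 100/115=0.8696
Σ p₁ᵢp₂ᵢ = 0.001911 + 0.025463 + 0.424191 = 0.451565
Σp_1ᵢ² = 0.0244² + 0.4878² + 0.4878² = 0.000595 + 0.237949 + 0.237949 = 0.476493
Σp_2ᵢ² = 0.0783² + 0.0522² + 0.8696² = 0.006131 + 0.002725 + 0.756204 = 0.765060
O = 0.451565 / √(0.476493 × 0.765060) = 0.451565 / 0.6037762 = 0.7479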